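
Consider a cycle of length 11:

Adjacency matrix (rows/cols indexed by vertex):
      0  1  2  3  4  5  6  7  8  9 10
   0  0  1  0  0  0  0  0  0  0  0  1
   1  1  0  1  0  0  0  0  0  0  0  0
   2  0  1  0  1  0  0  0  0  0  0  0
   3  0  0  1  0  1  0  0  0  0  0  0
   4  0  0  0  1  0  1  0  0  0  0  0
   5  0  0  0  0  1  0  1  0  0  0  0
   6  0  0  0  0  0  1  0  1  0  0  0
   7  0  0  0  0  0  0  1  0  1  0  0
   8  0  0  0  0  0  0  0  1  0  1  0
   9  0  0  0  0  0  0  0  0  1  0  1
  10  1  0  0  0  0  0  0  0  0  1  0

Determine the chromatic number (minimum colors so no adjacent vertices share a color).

This is an odd cycle (C_11). Odd cycles are not bipartite (any 2-coloring forces two adjacent vertices to match), and 3 colors suffice.
Chromatic number = 3.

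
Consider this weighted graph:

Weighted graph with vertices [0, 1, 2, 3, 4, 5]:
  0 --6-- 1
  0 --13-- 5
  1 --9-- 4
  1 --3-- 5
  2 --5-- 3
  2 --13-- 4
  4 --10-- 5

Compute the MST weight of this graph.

Applying Kruskal's algorithm (sort edges by weight, add if no cycle):
  Add (1,5) w=3
  Add (2,3) w=5
  Add (0,1) w=6
  Add (1,4) w=9
  Skip (4,5) w=10 (creates cycle)
  Skip (0,5) w=13 (creates cycle)
  Add (2,4) w=13
MST weight = 36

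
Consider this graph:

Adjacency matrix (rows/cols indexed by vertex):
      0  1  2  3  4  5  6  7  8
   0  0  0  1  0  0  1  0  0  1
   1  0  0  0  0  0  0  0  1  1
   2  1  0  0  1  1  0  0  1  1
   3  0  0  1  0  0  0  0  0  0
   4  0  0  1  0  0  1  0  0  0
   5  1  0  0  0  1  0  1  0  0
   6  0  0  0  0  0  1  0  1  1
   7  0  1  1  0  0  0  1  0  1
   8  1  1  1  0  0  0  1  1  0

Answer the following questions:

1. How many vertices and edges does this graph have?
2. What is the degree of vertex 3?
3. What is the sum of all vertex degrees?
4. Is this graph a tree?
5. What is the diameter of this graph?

Count: 9 vertices, 14 edges.
Vertex 3 has neighbors [2], degree = 1.
Handshaking lemma: 2 * 14 = 28.
A tree on 9 vertices has 8 edges. This graph has 14 edges (6 extra). Not a tree.
Diameter (longest shortest path) = 3.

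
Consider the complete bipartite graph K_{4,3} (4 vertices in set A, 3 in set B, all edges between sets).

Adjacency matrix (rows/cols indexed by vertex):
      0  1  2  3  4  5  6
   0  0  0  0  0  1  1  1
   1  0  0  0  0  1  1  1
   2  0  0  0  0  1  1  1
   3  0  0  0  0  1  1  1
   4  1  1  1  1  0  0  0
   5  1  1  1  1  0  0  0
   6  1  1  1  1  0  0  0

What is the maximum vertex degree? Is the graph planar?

Set-A vertices have degree 3; set-B vertices have degree 4. Maximum degree = max(4,3) = 4.
K_{4,3} contains K_{3,3} as a subgraph (since both sides have >= 3 vertices); by Kuratowski's theorem it is not planar.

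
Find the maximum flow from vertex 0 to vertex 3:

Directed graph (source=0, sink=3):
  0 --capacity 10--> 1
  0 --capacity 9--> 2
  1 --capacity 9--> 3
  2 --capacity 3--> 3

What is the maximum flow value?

Computing max flow:
  Flow on (0->1): 9/10
  Flow on (0->2): 3/9
  Flow on (1->3): 9/9
  Flow on (2->3): 3/3
Maximum flow = 12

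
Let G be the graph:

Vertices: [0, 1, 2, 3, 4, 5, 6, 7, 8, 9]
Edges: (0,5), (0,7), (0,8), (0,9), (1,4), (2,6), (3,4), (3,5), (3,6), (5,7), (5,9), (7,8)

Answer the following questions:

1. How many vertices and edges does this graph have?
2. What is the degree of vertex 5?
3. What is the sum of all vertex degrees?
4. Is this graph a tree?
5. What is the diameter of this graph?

Count: 10 vertices, 12 edges.
Vertex 5 has neighbors [0, 3, 7, 9], degree = 4.
Handshaking lemma: 2 * 12 = 24.
A tree on 10 vertices has 9 edges. This graph has 12 edges (3 extra). Not a tree.
Diameter (longest shortest path) = 5.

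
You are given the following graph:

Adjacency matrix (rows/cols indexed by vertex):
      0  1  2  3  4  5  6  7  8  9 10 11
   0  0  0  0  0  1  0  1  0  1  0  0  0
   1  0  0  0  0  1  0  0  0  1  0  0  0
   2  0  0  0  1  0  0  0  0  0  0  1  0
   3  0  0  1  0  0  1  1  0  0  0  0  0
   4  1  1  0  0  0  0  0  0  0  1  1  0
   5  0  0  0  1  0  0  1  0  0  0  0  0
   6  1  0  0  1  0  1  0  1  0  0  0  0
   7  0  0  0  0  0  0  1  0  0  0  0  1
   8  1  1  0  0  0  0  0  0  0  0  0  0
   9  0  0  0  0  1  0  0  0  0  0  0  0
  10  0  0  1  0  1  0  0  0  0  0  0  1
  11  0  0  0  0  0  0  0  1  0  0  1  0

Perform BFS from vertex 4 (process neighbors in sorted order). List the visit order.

BFS from vertex 4 (neighbors processed in ascending order):
Visit order: 4, 0, 1, 9, 10, 6, 8, 2, 11, 3, 5, 7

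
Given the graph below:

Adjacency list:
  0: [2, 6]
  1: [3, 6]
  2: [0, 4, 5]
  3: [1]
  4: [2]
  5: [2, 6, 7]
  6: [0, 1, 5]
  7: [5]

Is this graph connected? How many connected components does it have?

Checking connectivity: the graph has 1 connected component(s).
All vertices are reachable from each other. The graph IS connected.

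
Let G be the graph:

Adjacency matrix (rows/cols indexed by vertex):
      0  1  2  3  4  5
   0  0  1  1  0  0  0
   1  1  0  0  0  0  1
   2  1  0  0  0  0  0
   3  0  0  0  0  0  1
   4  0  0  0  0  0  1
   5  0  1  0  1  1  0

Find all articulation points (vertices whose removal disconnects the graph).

An articulation point is a vertex whose removal disconnects the graph.
Articulation points: [0, 1, 5]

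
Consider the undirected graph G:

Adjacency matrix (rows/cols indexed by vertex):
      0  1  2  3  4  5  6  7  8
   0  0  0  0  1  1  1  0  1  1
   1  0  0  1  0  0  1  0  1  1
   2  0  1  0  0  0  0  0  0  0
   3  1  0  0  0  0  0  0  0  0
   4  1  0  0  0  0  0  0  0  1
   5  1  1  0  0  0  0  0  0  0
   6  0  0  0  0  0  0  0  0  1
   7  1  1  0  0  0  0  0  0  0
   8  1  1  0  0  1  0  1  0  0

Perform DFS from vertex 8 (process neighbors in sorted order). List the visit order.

DFS from vertex 8 (neighbors processed in ascending order):
Visit order: 8, 0, 3, 4, 5, 1, 2, 7, 6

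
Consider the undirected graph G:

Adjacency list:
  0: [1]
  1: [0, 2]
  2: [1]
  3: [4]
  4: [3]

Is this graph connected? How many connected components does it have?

Checking connectivity: the graph has 2 connected component(s).
Components: [[0, 1, 2], [3, 4]]. The graph is NOT connected.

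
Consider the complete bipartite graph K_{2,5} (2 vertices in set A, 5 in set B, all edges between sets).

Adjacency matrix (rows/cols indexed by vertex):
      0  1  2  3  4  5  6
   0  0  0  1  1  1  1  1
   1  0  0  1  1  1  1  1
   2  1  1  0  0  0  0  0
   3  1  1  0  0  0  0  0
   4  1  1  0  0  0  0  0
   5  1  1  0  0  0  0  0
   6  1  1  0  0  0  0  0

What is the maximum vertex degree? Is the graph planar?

Set-A vertices have degree 5; set-B vertices have degree 2. Maximum degree = max(2,5) = 5.
min(2,5) <= 2, so K_{2,5} avoids a K_{3,3} subdivision and is planar.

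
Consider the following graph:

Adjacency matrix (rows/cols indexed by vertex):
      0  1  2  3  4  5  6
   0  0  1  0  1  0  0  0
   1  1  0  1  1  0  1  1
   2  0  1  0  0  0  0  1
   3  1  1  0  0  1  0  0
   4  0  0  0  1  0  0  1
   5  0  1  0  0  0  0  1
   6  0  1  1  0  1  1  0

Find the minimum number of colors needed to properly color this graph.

The graph has a maximum clique of size 3 (lower bound on chromatic number).
A valid 3-coloring: {0: 2, 1: 0, 2: 2, 3: 1, 4: 0, 5: 2, 6: 1}.
Chromatic number = 3.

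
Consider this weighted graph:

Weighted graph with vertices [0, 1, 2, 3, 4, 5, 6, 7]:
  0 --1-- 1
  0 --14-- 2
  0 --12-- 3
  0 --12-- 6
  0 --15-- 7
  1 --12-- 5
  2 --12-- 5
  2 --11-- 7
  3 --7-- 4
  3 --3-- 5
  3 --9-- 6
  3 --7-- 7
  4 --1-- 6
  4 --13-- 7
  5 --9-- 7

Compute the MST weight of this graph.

Applying Kruskal's algorithm (sort edges by weight, add if no cycle):
  Add (0,1) w=1
  Add (4,6) w=1
  Add (3,5) w=3
  Add (3,4) w=7
  Add (3,7) w=7
  Skip (3,6) w=9 (creates cycle)
  Skip (5,7) w=9 (creates cycle)
  Add (2,7) w=11
  Add (0,6) w=12
  Skip (0,3) w=12 (creates cycle)
  Skip (1,5) w=12 (creates cycle)
  Skip (2,5) w=12 (creates cycle)
  Skip (4,7) w=13 (creates cycle)
  Skip (0,2) w=14 (creates cycle)
  Skip (0,7) w=15 (creates cycle)
MST weight = 42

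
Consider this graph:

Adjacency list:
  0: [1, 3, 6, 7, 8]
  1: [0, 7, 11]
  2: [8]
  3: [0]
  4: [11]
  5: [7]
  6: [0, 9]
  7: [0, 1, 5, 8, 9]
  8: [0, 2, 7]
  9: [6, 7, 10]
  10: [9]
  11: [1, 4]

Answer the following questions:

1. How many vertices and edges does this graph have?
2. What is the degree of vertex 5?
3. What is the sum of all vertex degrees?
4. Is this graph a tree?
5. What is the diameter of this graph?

Count: 12 vertices, 14 edges.
Vertex 5 has neighbors [7], degree = 1.
Handshaking lemma: 2 * 14 = 28.
A tree on 12 vertices has 11 edges. This graph has 14 edges (3 extra). Not a tree.
Diameter (longest shortest path) = 5.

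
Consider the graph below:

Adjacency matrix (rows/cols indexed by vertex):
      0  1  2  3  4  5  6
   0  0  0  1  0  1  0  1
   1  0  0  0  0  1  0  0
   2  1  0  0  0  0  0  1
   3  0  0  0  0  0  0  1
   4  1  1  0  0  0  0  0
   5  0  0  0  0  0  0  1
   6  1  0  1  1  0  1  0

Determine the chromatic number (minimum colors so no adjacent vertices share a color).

The graph has a maximum clique of size 3 (lower bound on chromatic number).
A valid 3-coloring: {0: 1, 1: 1, 2: 2, 3: 1, 4: 0, 5: 1, 6: 0}.
Chromatic number = 3.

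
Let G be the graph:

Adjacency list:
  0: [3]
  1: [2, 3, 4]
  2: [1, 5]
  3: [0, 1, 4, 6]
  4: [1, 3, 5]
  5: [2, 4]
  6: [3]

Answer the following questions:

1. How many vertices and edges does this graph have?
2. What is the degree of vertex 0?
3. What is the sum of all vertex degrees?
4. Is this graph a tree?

Count: 7 vertices, 8 edges.
Vertex 0 has neighbors [3], degree = 1.
Handshaking lemma: 2 * 8 = 16.
A tree on 7 vertices has 6 edges. This graph has 8 edges (2 extra). Not a tree.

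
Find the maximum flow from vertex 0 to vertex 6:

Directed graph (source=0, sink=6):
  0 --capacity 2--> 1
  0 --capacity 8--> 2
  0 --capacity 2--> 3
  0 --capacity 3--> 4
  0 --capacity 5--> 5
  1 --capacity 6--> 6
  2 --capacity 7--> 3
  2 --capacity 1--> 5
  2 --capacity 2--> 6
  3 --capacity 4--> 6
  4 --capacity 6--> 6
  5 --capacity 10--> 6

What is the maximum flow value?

Computing max flow:
  Flow on (0->1): 2/2
  Flow on (0->2): 7/8
  Flow on (0->4): 3/3
  Flow on (0->5): 5/5
  Flow on (1->6): 2/6
  Flow on (2->3): 4/7
  Flow on (2->5): 1/1
  Flow on (2->6): 2/2
  Flow on (3->6): 4/4
  Flow on (4->6): 3/6
  Flow on (5->6): 6/10
Maximum flow = 17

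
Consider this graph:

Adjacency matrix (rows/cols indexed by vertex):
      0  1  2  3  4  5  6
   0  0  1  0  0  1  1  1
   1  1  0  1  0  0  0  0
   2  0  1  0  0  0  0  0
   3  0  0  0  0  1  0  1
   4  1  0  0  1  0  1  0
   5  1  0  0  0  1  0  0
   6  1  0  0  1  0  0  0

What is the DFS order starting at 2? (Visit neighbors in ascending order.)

DFS from vertex 2 (neighbors processed in ascending order):
Visit order: 2, 1, 0, 4, 3, 6, 5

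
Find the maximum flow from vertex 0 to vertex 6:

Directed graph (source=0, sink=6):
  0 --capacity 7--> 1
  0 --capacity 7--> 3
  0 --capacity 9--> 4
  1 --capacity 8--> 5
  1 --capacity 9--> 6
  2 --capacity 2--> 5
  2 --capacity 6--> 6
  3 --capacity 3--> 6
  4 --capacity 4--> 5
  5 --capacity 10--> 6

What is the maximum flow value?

Computing max flow:
  Flow on (0->1): 7/7
  Flow on (0->3): 3/7
  Flow on (0->4): 4/9
  Flow on (1->6): 7/9
  Flow on (3->6): 3/3
  Flow on (4->5): 4/4
  Flow on (5->6): 4/10
Maximum flow = 14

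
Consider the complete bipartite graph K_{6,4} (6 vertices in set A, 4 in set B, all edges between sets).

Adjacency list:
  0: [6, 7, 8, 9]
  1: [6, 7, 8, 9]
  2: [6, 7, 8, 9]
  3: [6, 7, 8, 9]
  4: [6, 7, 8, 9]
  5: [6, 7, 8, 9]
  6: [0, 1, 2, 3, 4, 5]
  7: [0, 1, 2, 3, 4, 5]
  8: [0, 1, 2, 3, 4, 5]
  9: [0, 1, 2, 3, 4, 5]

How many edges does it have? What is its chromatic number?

K_{6,4} has 6 * 4 = 24 edges.
Bipartite graphs have chromatic number 2 (color each partition differently).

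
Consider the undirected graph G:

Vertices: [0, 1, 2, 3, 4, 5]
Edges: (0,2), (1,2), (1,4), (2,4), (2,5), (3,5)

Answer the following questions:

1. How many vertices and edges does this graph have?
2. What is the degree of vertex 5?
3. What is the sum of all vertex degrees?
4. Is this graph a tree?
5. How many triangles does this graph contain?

Count: 6 vertices, 6 edges.
Vertex 5 has neighbors [2, 3], degree = 2.
Handshaking lemma: 2 * 6 = 12.
A tree on 6 vertices has 5 edges. This graph has 6 edges (1 extra). Not a tree.
Number of triangles = 1.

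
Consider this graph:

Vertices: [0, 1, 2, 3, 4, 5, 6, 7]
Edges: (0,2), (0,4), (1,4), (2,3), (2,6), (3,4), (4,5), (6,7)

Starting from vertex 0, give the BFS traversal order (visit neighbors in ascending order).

BFS from vertex 0 (neighbors processed in ascending order):
Visit order: 0, 2, 4, 3, 6, 1, 5, 7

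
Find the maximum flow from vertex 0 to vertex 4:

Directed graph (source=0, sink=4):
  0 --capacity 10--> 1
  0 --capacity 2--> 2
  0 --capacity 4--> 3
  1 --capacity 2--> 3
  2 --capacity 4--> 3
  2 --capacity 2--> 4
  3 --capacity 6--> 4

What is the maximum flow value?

Computing max flow:
  Flow on (0->1): 2/10
  Flow on (0->2): 2/2
  Flow on (0->3): 4/4
  Flow on (1->3): 2/2
  Flow on (2->4): 2/2
  Flow on (3->4): 6/6
Maximum flow = 8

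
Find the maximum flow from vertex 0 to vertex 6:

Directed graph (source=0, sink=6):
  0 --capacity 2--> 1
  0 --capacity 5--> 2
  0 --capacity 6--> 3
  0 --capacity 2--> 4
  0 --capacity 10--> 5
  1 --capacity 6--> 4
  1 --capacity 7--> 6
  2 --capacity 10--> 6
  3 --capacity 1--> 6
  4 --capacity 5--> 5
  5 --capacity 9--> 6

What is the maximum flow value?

Computing max flow:
  Flow on (0->1): 2/2
  Flow on (0->2): 5/5
  Flow on (0->3): 1/6
  Flow on (0->5): 9/10
  Flow on (1->6): 2/7
  Flow on (2->6): 5/10
  Flow on (3->6): 1/1
  Flow on (5->6): 9/9
Maximum flow = 17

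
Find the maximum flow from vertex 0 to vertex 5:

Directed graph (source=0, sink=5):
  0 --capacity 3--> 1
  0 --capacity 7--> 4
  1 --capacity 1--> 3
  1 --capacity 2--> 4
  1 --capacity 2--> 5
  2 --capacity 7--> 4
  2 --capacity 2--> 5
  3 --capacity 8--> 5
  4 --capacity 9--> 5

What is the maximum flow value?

Computing max flow:
  Flow on (0->1): 3/3
  Flow on (0->4): 7/7
  Flow on (1->3): 1/1
  Flow on (1->5): 2/2
  Flow on (3->5): 1/8
  Flow on (4->5): 7/9
Maximum flow = 10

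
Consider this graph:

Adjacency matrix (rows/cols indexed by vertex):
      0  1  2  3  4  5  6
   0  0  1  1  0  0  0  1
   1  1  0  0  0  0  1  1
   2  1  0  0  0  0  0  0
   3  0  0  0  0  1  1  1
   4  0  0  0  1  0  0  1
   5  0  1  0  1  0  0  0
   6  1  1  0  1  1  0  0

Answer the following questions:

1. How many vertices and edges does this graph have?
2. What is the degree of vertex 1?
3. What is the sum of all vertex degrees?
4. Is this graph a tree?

Count: 7 vertices, 9 edges.
Vertex 1 has neighbors [0, 5, 6], degree = 3.
Handshaking lemma: 2 * 9 = 18.
A tree on 7 vertices has 6 edges. This graph has 9 edges (3 extra). Not a tree.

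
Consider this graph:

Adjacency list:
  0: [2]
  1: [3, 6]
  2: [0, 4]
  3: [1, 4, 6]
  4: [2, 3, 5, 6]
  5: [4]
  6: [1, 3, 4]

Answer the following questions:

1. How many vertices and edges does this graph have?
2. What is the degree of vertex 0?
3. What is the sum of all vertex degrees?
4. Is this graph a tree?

Count: 7 vertices, 8 edges.
Vertex 0 has neighbors [2], degree = 1.
Handshaking lemma: 2 * 8 = 16.
A tree on 7 vertices has 6 edges. This graph has 8 edges (2 extra). Not a tree.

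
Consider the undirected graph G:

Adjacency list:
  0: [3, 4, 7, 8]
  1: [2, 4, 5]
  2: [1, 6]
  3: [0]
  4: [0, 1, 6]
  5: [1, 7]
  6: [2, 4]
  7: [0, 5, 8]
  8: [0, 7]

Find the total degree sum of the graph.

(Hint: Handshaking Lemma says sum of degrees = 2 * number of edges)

Count edges: 11 edges.
By Handshaking Lemma: sum of degrees = 2 * 11 = 22.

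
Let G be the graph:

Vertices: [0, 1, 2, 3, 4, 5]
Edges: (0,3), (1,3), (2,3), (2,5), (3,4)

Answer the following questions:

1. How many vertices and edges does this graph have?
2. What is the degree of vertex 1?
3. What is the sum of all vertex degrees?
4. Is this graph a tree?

Count: 6 vertices, 5 edges.
Vertex 1 has neighbors [3], degree = 1.
Handshaking lemma: 2 * 5 = 10.
A graph is a tree iff it is connected and has exactly n-1 edges. This graph is connected (all 6 vertices in one component) and has 6-1 = 5 edges. It is a tree.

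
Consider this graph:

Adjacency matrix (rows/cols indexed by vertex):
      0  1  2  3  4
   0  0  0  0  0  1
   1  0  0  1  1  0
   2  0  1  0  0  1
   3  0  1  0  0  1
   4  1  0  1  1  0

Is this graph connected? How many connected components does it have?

Checking connectivity: the graph has 1 connected component(s).
All vertices are reachable from each other. The graph IS connected.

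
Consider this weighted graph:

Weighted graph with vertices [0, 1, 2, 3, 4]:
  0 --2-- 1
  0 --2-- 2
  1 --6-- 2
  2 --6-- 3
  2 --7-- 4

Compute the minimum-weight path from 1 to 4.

Using Dijkstra's algorithm from vertex 1:
Shortest path: 1 -> 0 -> 2 -> 4
Total weight: 2 + 2 + 7 = 11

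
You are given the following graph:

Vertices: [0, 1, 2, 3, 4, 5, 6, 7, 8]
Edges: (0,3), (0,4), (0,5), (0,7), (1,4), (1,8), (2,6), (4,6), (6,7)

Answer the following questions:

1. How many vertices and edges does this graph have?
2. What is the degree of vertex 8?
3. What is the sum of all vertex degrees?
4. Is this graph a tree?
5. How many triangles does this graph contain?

Count: 9 vertices, 9 edges.
Vertex 8 has neighbors [1], degree = 1.
Handshaking lemma: 2 * 9 = 18.
A tree on 9 vertices has 8 edges. This graph has 9 edges (1 extra). Not a tree.
Number of triangles = 0.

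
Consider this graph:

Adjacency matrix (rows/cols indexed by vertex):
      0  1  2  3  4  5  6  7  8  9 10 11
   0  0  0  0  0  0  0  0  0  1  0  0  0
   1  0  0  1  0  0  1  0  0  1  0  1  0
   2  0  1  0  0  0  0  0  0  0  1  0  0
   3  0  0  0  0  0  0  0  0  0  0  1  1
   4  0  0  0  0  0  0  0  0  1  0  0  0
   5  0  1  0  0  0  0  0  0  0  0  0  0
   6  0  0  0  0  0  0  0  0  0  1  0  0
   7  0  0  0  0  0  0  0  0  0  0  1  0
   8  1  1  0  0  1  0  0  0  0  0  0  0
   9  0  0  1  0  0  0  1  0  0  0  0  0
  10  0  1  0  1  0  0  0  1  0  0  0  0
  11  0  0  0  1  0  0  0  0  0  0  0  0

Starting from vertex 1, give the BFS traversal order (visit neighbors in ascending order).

BFS from vertex 1 (neighbors processed in ascending order):
Visit order: 1, 2, 5, 8, 10, 9, 0, 4, 3, 7, 6, 11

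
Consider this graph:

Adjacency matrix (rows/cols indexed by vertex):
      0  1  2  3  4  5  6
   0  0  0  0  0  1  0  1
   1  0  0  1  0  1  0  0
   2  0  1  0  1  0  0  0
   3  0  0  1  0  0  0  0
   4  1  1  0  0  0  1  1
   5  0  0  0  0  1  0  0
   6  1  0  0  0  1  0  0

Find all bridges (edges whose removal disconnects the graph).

A bridge is an edge whose removal increases the number of connected components.
Bridges found: (1,2), (1,4), (2,3), (4,5)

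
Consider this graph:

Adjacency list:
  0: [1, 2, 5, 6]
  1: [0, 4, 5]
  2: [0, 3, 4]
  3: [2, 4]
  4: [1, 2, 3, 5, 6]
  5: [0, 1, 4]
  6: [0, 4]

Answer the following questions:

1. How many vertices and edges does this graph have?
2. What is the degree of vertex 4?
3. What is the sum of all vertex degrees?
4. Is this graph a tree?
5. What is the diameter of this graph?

Count: 7 vertices, 11 edges.
Vertex 4 has neighbors [1, 2, 3, 5, 6], degree = 5.
Handshaking lemma: 2 * 11 = 22.
A tree on 7 vertices has 6 edges. This graph has 11 edges (5 extra). Not a tree.
Diameter (longest shortest path) = 2.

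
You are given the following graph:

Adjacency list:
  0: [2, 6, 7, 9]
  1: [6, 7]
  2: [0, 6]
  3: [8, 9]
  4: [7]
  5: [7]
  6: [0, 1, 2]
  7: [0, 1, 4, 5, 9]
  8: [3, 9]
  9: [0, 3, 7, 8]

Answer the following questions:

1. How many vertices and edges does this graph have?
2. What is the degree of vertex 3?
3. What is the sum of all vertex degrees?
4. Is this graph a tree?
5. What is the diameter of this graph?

Count: 10 vertices, 13 edges.
Vertex 3 has neighbors [8, 9], degree = 2.
Handshaking lemma: 2 * 13 = 26.
A tree on 10 vertices has 9 edges. This graph has 13 edges (4 extra). Not a tree.
Diameter (longest shortest path) = 3.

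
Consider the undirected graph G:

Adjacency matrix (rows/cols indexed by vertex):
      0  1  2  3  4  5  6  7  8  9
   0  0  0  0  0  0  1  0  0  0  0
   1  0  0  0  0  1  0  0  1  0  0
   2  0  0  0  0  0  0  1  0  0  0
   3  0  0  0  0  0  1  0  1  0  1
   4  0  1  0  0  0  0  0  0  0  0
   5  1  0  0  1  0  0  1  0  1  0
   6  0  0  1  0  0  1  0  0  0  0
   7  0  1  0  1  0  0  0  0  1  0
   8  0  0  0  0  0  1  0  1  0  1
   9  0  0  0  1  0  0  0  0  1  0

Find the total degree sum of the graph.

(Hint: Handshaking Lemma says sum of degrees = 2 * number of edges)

Count edges: 11 edges.
By Handshaking Lemma: sum of degrees = 2 * 11 = 22.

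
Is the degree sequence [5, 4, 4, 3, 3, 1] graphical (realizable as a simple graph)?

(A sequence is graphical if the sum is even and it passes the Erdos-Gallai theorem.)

Sum of degrees = 20. Sum is even and passes Erdos-Gallai. The sequence IS graphical.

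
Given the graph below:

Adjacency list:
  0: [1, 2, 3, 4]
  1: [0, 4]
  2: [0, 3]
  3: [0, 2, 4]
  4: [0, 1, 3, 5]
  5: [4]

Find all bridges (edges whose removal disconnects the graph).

A bridge is an edge whose removal increases the number of connected components.
Bridges found: (4,5)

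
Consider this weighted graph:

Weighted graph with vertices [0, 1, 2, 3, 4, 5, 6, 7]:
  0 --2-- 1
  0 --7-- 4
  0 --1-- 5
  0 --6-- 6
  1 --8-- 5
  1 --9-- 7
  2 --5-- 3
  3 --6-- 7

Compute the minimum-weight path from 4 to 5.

Using Dijkstra's algorithm from vertex 4:
Shortest path: 4 -> 0 -> 5
Total weight: 7 + 1 = 8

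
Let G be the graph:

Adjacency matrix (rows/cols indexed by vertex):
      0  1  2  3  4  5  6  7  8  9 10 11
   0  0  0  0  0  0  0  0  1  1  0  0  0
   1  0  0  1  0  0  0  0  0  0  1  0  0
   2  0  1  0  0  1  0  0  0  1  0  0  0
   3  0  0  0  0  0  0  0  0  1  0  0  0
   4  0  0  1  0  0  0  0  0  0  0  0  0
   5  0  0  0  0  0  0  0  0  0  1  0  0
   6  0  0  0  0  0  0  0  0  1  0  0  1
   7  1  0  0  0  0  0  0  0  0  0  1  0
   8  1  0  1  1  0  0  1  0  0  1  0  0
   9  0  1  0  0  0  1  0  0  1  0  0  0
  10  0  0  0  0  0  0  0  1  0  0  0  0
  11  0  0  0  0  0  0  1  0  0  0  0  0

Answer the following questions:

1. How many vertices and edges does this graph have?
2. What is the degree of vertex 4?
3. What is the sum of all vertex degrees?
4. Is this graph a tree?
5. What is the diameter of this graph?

Count: 12 vertices, 12 edges.
Vertex 4 has neighbors [2], degree = 1.
Handshaking lemma: 2 * 12 = 24.
A tree on 12 vertices has 11 edges. This graph has 12 edges (1 extra). Not a tree.
Diameter (longest shortest path) = 5.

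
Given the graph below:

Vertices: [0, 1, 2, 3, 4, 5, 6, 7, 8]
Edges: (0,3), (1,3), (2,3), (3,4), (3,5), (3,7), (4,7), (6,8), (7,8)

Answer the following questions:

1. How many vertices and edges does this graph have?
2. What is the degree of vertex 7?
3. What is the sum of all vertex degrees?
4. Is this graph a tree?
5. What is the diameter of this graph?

Count: 9 vertices, 9 edges.
Vertex 7 has neighbors [3, 4, 8], degree = 3.
Handshaking lemma: 2 * 9 = 18.
A tree on 9 vertices has 8 edges. This graph has 9 edges (1 extra). Not a tree.
Diameter (longest shortest path) = 4.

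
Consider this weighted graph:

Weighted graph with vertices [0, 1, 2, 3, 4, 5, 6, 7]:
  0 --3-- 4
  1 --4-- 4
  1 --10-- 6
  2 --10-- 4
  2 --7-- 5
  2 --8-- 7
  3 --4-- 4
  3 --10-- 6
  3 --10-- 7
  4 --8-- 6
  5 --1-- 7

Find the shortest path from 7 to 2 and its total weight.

Using Dijkstra's algorithm from vertex 7:
Shortest path: 7 -> 2
Total weight: 8 = 8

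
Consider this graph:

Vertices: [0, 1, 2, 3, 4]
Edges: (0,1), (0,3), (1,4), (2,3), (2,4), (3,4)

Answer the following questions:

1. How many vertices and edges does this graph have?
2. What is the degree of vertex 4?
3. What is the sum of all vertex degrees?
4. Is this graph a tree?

Count: 5 vertices, 6 edges.
Vertex 4 has neighbors [1, 2, 3], degree = 3.
Handshaking lemma: 2 * 6 = 12.
A tree on 5 vertices has 4 edges. This graph has 6 edges (2 extra). Not a tree.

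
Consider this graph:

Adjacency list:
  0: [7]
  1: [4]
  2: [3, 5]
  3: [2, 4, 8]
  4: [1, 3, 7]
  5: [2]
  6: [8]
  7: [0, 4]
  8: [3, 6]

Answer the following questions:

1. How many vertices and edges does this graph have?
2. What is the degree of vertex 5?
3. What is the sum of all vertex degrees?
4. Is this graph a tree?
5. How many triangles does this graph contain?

Count: 9 vertices, 8 edges.
Vertex 5 has neighbors [2], degree = 1.
Handshaking lemma: 2 * 8 = 16.
A graph is a tree iff it is connected and has exactly n-1 edges. This graph is connected (all 9 vertices in one component) and has 9-1 = 8 edges. It is a tree.
Number of triangles = 0.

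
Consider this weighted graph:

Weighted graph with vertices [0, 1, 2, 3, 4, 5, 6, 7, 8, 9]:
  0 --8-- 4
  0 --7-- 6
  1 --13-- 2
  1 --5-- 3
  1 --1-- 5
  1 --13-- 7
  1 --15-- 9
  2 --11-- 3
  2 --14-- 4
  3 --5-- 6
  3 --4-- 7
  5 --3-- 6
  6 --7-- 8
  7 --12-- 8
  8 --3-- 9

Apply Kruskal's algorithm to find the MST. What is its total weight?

Applying Kruskal's algorithm (sort edges by weight, add if no cycle):
  Add (1,5) w=1
  Add (5,6) w=3
  Add (8,9) w=3
  Add (3,7) w=4
  Add (1,3) w=5
  Skip (3,6) w=5 (creates cycle)
  Add (0,6) w=7
  Add (6,8) w=7
  Add (0,4) w=8
  Add (2,3) w=11
  Skip (7,8) w=12 (creates cycle)
  Skip (1,7) w=13 (creates cycle)
  Skip (1,2) w=13 (creates cycle)
  Skip (2,4) w=14 (creates cycle)
  Skip (1,9) w=15 (creates cycle)
MST weight = 49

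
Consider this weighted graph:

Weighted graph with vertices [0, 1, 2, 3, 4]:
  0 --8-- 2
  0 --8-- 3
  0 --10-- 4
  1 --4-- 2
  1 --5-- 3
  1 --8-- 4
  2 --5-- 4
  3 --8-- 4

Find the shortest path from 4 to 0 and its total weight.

Using Dijkstra's algorithm from vertex 4:
Shortest path: 4 -> 0
Total weight: 10 = 10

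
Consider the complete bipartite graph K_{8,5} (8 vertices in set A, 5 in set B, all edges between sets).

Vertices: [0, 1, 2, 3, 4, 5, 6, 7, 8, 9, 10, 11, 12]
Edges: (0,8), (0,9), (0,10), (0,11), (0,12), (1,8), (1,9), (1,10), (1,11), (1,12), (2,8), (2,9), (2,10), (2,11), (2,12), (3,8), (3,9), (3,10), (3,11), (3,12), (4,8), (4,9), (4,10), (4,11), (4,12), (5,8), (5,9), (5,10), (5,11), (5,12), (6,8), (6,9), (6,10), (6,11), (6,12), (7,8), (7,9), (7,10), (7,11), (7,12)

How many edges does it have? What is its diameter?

K_{8,5} has 8 * 5 = 40 edges.
Any vertex reaches any opposite-side vertex in 1 step; same-side vertices reach in 2 steps via any opposite-side vertex.
Diameter = 2.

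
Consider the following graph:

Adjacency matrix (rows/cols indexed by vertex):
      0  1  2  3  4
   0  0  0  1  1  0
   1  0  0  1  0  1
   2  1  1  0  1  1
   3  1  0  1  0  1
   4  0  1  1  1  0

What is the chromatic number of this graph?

The graph has a maximum clique of size 3 (lower bound on chromatic number).
A valid 3-coloring: {0: 2, 1: 1, 2: 0, 3: 1, 4: 2}.
Chromatic number = 3.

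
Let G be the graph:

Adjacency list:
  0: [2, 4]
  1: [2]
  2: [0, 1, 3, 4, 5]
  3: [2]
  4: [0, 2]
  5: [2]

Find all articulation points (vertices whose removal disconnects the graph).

An articulation point is a vertex whose removal disconnects the graph.
Articulation points: [2]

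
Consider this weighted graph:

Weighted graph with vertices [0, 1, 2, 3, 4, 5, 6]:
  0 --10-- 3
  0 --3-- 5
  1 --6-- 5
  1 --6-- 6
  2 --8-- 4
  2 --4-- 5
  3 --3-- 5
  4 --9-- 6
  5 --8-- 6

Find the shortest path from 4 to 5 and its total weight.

Using Dijkstra's algorithm from vertex 4:
Shortest path: 4 -> 2 -> 5
Total weight: 8 + 4 = 12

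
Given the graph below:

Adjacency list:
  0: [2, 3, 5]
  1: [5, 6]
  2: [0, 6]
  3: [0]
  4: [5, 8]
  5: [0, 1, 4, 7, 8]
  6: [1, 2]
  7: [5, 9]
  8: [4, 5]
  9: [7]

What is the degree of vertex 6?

Vertex 6 has neighbors [1, 2], so deg(6) = 2.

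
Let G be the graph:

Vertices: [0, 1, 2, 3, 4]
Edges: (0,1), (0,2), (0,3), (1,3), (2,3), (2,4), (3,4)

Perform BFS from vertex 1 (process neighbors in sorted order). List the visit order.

BFS from vertex 1 (neighbors processed in ascending order):
Visit order: 1, 0, 3, 2, 4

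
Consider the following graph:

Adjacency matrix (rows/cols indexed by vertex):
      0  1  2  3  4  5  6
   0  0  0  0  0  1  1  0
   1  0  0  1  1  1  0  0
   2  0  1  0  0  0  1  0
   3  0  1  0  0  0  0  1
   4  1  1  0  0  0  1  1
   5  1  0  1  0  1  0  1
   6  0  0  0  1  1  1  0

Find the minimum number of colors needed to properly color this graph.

The graph has a maximum clique of size 3 (lower bound on chromatic number).
A valid 3-coloring: {0: 2, 1: 1, 2: 0, 3: 0, 4: 0, 5: 1, 6: 2}.
Chromatic number = 3.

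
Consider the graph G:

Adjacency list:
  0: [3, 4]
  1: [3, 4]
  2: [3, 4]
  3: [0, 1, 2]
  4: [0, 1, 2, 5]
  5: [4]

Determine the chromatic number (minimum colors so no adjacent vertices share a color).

The graph has a maximum clique of size 2 (lower bound on chromatic number).
A valid 2-coloring: {0: 1, 1: 1, 2: 1, 3: 0, 4: 0, 5: 1}.
Chromatic number = 2.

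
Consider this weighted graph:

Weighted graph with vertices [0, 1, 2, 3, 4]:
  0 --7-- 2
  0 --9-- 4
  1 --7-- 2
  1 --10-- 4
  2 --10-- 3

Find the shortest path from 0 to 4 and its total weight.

Using Dijkstra's algorithm from vertex 0:
Shortest path: 0 -> 4
Total weight: 9 = 9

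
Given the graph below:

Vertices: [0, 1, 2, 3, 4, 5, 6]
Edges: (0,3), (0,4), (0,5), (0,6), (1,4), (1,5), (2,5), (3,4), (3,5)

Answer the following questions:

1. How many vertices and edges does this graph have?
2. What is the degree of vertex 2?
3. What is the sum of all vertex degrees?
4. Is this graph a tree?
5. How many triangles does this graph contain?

Count: 7 vertices, 9 edges.
Vertex 2 has neighbors [5], degree = 1.
Handshaking lemma: 2 * 9 = 18.
A tree on 7 vertices has 6 edges. This graph has 9 edges (3 extra). Not a tree.
Number of triangles = 2.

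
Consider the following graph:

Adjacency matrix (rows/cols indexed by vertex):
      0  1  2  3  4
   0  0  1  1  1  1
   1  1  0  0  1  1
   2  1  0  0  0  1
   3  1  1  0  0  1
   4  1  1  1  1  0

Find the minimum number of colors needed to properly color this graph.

The graph has a maximum clique of size 4 (lower bound on chromatic number).
A valid 4-coloring: {0: 0, 1: 2, 2: 2, 3: 3, 4: 1}.
Chromatic number = 4.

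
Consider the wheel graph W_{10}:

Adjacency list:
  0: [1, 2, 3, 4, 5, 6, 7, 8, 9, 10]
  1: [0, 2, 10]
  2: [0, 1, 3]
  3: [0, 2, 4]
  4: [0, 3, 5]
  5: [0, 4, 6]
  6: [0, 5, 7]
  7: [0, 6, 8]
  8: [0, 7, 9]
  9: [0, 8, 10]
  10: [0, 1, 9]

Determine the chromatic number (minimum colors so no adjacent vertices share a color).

W_{10} = C_{10} plus a hub adjacent to every cycle vertex.
The outer cycle needs 2 colors (even cycle); the hub is adjacent to all of them so needs a fresh color.
Chromatic number = 2 + 1 = 3.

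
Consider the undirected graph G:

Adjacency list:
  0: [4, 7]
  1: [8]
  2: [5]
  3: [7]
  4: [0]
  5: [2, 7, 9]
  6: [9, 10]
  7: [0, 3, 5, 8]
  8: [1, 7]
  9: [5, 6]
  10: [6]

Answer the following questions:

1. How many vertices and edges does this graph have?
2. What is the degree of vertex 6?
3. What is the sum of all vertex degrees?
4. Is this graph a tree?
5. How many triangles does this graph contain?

Count: 11 vertices, 10 edges.
Vertex 6 has neighbors [9, 10], degree = 2.
Handshaking lemma: 2 * 10 = 20.
A graph is a tree iff it is connected and has exactly n-1 edges. This graph is connected (all 11 vertices in one component) and has 11-1 = 10 edges. It is a tree.
Number of triangles = 0.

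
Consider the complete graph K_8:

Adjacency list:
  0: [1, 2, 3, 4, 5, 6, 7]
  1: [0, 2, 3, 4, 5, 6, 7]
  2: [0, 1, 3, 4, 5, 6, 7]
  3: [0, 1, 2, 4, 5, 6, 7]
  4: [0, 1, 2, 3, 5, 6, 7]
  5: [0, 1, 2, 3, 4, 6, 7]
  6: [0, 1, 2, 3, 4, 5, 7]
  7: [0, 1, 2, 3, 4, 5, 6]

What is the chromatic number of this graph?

In K_8, every vertex is adjacent to every other vertex.
Each vertex needs a unique color.
Chromatic number = 8.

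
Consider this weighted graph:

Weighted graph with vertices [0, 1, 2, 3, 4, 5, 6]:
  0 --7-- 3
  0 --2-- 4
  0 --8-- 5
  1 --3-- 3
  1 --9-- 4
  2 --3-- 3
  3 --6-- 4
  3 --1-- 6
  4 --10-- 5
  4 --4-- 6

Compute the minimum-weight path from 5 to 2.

Using Dijkstra's algorithm from vertex 5:
Shortest path: 5 -> 0 -> 3 -> 2
Total weight: 8 + 7 + 3 = 18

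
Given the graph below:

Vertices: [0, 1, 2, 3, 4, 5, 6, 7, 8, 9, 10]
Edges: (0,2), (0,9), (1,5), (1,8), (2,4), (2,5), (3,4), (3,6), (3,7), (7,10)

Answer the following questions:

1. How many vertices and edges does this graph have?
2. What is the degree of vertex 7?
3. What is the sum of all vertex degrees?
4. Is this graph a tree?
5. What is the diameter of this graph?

Count: 11 vertices, 10 edges.
Vertex 7 has neighbors [3, 10], degree = 2.
Handshaking lemma: 2 * 10 = 20.
A graph is a tree iff it is connected and has exactly n-1 edges. This graph is connected (all 11 vertices in one component) and has 11-1 = 10 edges. It is a tree.
Diameter (longest shortest path) = 7.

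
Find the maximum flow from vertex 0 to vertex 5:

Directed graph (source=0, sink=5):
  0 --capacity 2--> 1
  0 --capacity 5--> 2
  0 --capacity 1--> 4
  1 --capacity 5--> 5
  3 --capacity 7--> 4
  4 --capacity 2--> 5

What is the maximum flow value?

Computing max flow:
  Flow on (0->1): 2/2
  Flow on (0->4): 1/1
  Flow on (1->5): 2/5
  Flow on (4->5): 1/2
Maximum flow = 3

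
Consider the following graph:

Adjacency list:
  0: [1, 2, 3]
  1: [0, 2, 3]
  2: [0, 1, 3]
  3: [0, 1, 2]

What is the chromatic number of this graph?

The graph has a maximum clique of size 4 (lower bound on chromatic number).
A valid 4-coloring: {0: 0, 1: 1, 2: 2, 3: 3}.
Chromatic number = 4.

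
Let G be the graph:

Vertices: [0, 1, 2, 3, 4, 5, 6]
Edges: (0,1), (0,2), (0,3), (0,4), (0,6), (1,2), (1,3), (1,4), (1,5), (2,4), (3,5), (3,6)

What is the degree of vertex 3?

Vertex 3 has neighbors [0, 1, 5, 6], so deg(3) = 4.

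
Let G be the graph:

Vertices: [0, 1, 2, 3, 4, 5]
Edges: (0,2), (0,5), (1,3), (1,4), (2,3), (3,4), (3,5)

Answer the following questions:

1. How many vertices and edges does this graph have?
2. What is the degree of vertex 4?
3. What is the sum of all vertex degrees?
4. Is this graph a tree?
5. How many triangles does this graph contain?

Count: 6 vertices, 7 edges.
Vertex 4 has neighbors [1, 3], degree = 2.
Handshaking lemma: 2 * 7 = 14.
A tree on 6 vertices has 5 edges. This graph has 7 edges (2 extra). Not a tree.
Number of triangles = 1.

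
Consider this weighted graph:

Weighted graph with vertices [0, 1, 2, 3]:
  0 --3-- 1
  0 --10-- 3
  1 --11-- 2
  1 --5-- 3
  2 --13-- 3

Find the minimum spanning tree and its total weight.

Applying Kruskal's algorithm (sort edges by weight, add if no cycle):
  Add (0,1) w=3
  Add (1,3) w=5
  Skip (0,3) w=10 (creates cycle)
  Add (1,2) w=11
  Skip (2,3) w=13 (creates cycle)
MST weight = 19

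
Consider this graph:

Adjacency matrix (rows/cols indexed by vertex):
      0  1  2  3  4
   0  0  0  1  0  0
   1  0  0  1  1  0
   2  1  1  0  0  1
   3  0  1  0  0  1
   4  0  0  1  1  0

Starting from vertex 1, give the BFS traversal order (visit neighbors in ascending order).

BFS from vertex 1 (neighbors processed in ascending order):
Visit order: 1, 2, 3, 0, 4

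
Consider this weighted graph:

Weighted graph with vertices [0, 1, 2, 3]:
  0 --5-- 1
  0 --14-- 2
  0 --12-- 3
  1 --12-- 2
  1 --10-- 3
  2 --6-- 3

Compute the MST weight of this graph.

Applying Kruskal's algorithm (sort edges by weight, add if no cycle):
  Add (0,1) w=5
  Add (2,3) w=6
  Add (1,3) w=10
  Skip (0,3) w=12 (creates cycle)
  Skip (1,2) w=12 (creates cycle)
  Skip (0,2) w=14 (creates cycle)
MST weight = 21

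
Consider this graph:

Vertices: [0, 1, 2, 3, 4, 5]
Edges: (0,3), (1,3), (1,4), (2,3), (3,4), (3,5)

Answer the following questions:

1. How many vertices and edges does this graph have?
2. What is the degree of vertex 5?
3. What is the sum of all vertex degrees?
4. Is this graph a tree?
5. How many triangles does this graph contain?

Count: 6 vertices, 6 edges.
Vertex 5 has neighbors [3], degree = 1.
Handshaking lemma: 2 * 6 = 12.
A tree on 6 vertices has 5 edges. This graph has 6 edges (1 extra). Not a tree.
Number of triangles = 1.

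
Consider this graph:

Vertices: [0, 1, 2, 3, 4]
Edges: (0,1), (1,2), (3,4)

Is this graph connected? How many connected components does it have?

Checking connectivity: the graph has 2 connected component(s).
Components: [[0, 1, 2], [3, 4]]. The graph is NOT connected.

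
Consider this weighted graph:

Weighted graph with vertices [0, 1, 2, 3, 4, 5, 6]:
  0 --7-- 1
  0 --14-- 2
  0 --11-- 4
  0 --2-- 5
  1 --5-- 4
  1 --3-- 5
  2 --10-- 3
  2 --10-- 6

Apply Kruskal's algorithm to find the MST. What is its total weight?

Applying Kruskal's algorithm (sort edges by weight, add if no cycle):
  Add (0,5) w=2
  Add (1,5) w=3
  Add (1,4) w=5
  Skip (0,1) w=7 (creates cycle)
  Add (2,6) w=10
  Add (2,3) w=10
  Skip (0,4) w=11 (creates cycle)
  Add (0,2) w=14
MST weight = 44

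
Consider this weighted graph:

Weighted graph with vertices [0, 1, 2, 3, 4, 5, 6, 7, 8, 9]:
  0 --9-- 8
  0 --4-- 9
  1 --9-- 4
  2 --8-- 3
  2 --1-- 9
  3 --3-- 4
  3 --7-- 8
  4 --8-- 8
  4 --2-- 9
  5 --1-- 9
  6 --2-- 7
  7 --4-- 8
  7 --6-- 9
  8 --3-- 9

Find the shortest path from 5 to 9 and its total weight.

Using Dijkstra's algorithm from vertex 5:
Shortest path: 5 -> 9
Total weight: 1 = 1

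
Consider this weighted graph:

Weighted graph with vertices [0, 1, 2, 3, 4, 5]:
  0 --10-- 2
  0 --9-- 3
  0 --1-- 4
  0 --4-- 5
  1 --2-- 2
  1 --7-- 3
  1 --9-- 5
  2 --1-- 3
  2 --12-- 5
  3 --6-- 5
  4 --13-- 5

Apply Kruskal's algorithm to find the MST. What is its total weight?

Applying Kruskal's algorithm (sort edges by weight, add if no cycle):
  Add (0,4) w=1
  Add (2,3) w=1
  Add (1,2) w=2
  Add (0,5) w=4
  Add (3,5) w=6
  Skip (1,3) w=7 (creates cycle)
  Skip (0,3) w=9 (creates cycle)
  Skip (1,5) w=9 (creates cycle)
  Skip (0,2) w=10 (creates cycle)
  Skip (2,5) w=12 (creates cycle)
  Skip (4,5) w=13 (creates cycle)
MST weight = 14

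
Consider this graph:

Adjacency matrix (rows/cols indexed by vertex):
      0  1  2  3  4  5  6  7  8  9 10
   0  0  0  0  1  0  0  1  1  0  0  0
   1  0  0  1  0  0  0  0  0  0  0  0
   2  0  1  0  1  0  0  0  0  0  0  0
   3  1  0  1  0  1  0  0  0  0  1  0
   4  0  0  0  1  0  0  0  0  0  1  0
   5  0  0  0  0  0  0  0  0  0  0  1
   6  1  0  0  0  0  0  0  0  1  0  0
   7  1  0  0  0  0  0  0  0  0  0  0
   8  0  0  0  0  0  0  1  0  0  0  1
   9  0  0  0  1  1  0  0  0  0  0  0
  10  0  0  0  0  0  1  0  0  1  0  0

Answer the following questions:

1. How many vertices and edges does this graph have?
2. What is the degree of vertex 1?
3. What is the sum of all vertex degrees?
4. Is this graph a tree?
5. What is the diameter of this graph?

Count: 11 vertices, 11 edges.
Vertex 1 has neighbors [2], degree = 1.
Handshaking lemma: 2 * 11 = 22.
A tree on 11 vertices has 10 edges. This graph has 11 edges (1 extra). Not a tree.
Diameter (longest shortest path) = 7.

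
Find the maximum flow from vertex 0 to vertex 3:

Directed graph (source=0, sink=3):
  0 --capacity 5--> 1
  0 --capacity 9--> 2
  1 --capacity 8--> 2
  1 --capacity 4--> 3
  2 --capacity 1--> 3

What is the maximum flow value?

Computing max flow:
  Flow on (0->1): 5/5
  Flow on (1->2): 1/8
  Flow on (1->3): 4/4
  Flow on (2->3): 1/1
Maximum flow = 5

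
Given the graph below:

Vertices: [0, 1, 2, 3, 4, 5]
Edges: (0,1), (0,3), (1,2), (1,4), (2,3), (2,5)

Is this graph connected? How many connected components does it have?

Checking connectivity: the graph has 1 connected component(s).
All vertices are reachable from each other. The graph IS connected.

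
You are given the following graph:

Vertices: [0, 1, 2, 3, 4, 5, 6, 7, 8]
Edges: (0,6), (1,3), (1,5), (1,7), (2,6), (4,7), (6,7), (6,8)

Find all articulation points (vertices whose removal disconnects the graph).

An articulation point is a vertex whose removal disconnects the graph.
Articulation points: [1, 6, 7]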